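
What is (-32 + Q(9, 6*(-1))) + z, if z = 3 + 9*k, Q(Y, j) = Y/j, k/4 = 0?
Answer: -61/2 ≈ -30.500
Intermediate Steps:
k = 0 (k = 4*0 = 0)
z = 3 (z = 3 + 9*0 = 3 + 0 = 3)
(-32 + Q(9, 6*(-1))) + z = (-32 + 9/((6*(-1)))) + 3 = (-32 + 9/(-6)) + 3 = (-32 + 9*(-⅙)) + 3 = (-32 - 3/2) + 3 = -67/2 + 3 = -61/2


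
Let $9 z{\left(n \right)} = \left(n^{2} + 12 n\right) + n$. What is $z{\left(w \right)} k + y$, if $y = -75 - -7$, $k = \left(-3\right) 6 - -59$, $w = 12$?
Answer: $\frac{3896}{3} \approx 1298.7$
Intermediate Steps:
$z{\left(n \right)} = \frac{n^{2}}{9} + \frac{13 n}{9}$ ($z{\left(n \right)} = \frac{\left(n^{2} + 12 n\right) + n}{9} = \frac{n^{2} + 13 n}{9} = \frac{n^{2}}{9} + \frac{13 n}{9}$)
$k = 41$ ($k = -18 + 59 = 41$)
$y = -68$ ($y = -75 + 7 = -68$)
$z{\left(w \right)} k + y = \frac{1}{9} \cdot 12 \left(13 + 12\right) 41 - 68 = \frac{1}{9} \cdot 12 \cdot 25 \cdot 41 - 68 = \frac{100}{3} \cdot 41 - 68 = \frac{4100}{3} - 68 = \frac{3896}{3}$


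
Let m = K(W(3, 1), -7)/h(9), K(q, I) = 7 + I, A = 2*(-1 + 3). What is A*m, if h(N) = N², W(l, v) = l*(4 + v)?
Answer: 0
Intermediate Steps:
A = 4 (A = 2*2 = 4)
m = 0 (m = (7 - 7)/(9²) = 0/81 = 0*(1/81) = 0)
A*m = 4*0 = 0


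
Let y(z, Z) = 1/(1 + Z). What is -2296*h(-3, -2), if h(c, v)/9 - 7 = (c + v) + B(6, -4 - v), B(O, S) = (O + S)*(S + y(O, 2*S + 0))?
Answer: 151536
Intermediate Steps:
B(O, S) = (O + S)*(S + 1/(1 + 2*S)) (B(O, S) = (O + S)*(S + 1/(1 + (2*S + 0))) = (O + S)*(S + 1/(1 + 2*S)))
h(c, v) = 63 + 9*c + 9*v + 9*(2 - v + (-7 - 2*v)*(-4 - v)*(2 - v))/(-7 - 2*v) (h(c, v) = 63 + 9*((c + v) + (6 + (-4 - v) + (-4 - v)*(1 + 2*(-4 - v))*(6 + (-4 - v)))/(1 + 2*(-4 - v))) = 63 + 9*((c + v) + (6 + (-4 - v) + (-4 - v)*(1 + (-8 - 2*v))*(2 - v))/(1 + (-8 - 2*v))) = 63 + 9*((c + v) + (6 + (-4 - v) + (-4 - v)*(-7 - 2*v)*(2 - v))/(-7 - 2*v)) = 63 + 9*((c + v) + (6 + (-4 - v) + (-7 - 2*v)*(-4 - v)*(2 - v))/(-7 - 2*v)) = 63 + 9*((c + v) + (2 - v + (-7 - 2*v)*(-4 - v)*(2 - v))/(-7 - 2*v)) = 63 + 9*(c + v + (2 - v + (-7 - 2*v)*(-4 - v)*(2 - v))/(-7 - 2*v)) = 63 + (9*c + 9*v + 9*(2 - v + (-7 - 2*v)*(-4 - v)*(2 - v))/(-7 - 2*v)) = 63 + 9*c + 9*v + 9*(2 - v + (-7 - 2*v)*(-4 - v)*(2 - v))/(-7 - 2*v))
-2296*h(-3, -2) = -20664*(-2 - 2 + (7 + 2*(-2))*(-17 - 3 + (4 - 2)² - 5*(-2)))/(7 + 2*(-2)) = -20664*(-2 - 2 + (7 - 4)*(-17 - 3 + 2² + 10))/(7 - 4) = -20664*(-2 - 2 + 3*(-17 - 3 + 4 + 10))/3 = -20664*(-2 - 2 + 3*(-6))/3 = -20664*(-2 - 2 - 18)/3 = -20664*(-22)/3 = -2296*(-66) = 151536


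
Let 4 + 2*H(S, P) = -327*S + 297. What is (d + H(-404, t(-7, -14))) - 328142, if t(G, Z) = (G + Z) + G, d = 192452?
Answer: -138979/2 ≈ -69490.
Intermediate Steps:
t(G, Z) = Z + 2*G
H(S, P) = 293/2 - 327*S/2 (H(S, P) = -2 + (-327*S + 297)/2 = -2 + (297 - 327*S)/2 = -2 + (297/2 - 327*S/2) = 293/2 - 327*S/2)
(d + H(-404, t(-7, -14))) - 328142 = (192452 + (293/2 - 327/2*(-404))) - 328142 = (192452 + (293/2 + 66054)) - 328142 = (192452 + 132401/2) - 328142 = 517305/2 - 328142 = -138979/2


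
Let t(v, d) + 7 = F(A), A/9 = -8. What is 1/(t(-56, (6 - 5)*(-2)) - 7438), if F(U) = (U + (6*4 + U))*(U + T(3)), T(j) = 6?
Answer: 1/475 ≈ 0.0021053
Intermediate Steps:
A = -72 (A = 9*(-8) = -72)
F(U) = (6 + U)*(24 + 2*U) (F(U) = (U + (6*4 + U))*(U + 6) = (U + (24 + U))*(6 + U) = (24 + 2*U)*(6 + U) = (6 + U)*(24 + 2*U))
t(v, d) = 7913 (t(v, d) = -7 + (144 + 2*(-72)² + 36*(-72)) = -7 + (144 + 2*5184 - 2592) = -7 + (144 + 10368 - 2592) = -7 + 7920 = 7913)
1/(t(-56, (6 - 5)*(-2)) - 7438) = 1/(7913 - 7438) = 1/475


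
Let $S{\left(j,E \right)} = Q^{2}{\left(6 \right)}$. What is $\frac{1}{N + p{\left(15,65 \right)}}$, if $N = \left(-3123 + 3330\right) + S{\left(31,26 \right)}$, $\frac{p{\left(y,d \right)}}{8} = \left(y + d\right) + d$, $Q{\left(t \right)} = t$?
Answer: $\frac{1}{1403} \approx 0.00071276$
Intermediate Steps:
$S{\left(j,E \right)} = 36$ ($S{\left(j,E \right)} = 6^{2} = 36$)
$p{\left(y,d \right)} = 8 y + 16 d$ ($p{\left(y,d \right)} = 8 \left(\left(y + d\right) + d\right) = 8 \left(\left(d + y\right) + d\right) = 8 \left(y + 2 d\right) = 8 y + 16 d$)
$N = 243$ ($N = \left(-3123 + 3330\right) + 36 = 207 + 36 = 243$)
$\frac{1}{N + p{\left(15,65 \right)}} = \frac{1}{243 + \left(8 \cdot 15 + 16 \cdot 65\right)} = \frac{1}{243 + \left(120 + 1040\right)} = \frac{1}{243 + 1160} = \frac{1}{1403}$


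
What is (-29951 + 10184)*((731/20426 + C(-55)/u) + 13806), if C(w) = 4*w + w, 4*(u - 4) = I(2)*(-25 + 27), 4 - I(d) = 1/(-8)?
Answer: -538933972346913/1981322 ≈ -2.7201e+8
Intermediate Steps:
I(d) = 33/8 (I(d) = 4 - 1/(-8) = 4 - 1*(-1/8) = 4 + 1/8 = 33/8)
u = 97/16 (u = 4 + (33*(-25 + 27)/8)/4 = 4 + ((33/8)*2)/4 = 4 + (1/4)*(33/4) = 4 + 33/16 = 97/16 ≈ 6.0625)
C(w) = 5*w
(-29951 + 10184)*((731/20426 + C(-55)/u) + 13806) = (-29951 + 10184)*((731/20426 + (5*(-55))/(97/16)) + 13806) = -19767*((731*(1/20426) - 275*16/97) + 13806) = -19767*((731/20426 - 4400/97) + 13806) = -19767*(-89803493/1981322 + 13806) = -19767*27264328039/1981322 = -538933972346913/1981322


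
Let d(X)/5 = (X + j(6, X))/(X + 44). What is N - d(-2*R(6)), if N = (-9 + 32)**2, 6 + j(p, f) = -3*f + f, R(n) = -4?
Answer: 13789/26 ≈ 530.35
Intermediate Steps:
j(p, f) = -6 - 2*f (j(p, f) = -6 + (-3*f + f) = -6 - 2*f)
N = 529 (N = 23**2 = 529)
d(X) = 5*(-6 - X)/(44 + X) (d(X) = 5*((X + (-6 - 2*X))/(X + 44)) = 5*((-6 - X)/(44 + X)) = 5*(-6 - X)/(44 + X))
N - d(-2*R(6)) = 529 - 5*(-6 - (-2)*(-4))/(44 - 2*(-4)) = 529 - 5*(-6 - 1*8)/(44 + 8) = 529 - 5*(-6 - 8)/52 = 529 - 5*(-14)/52 = 529 - 1*(-35/26) = 529 + 35/26 = 13789/26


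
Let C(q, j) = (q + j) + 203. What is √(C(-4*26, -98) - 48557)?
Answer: 2*I*√12139 ≈ 220.35*I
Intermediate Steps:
C(q, j) = 203 + j + q (C(q, j) = (j + q) + 203 = 203 + j + q)
√(C(-4*26, -98) - 48557) = √((203 - 98 - 4*26) - 48557) = √((203 - 98 - 104) - 48557) = √(1 - 48557) = √(-48556) = 2*I*√12139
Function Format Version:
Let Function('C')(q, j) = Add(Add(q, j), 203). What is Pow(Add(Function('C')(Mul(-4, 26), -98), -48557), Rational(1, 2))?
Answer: Mul(2, I, Pow(12139, Rational(1, 2))) ≈ Mul(220.35, I)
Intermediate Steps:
Function('C')(q, j) = Add(203, j, q) (Function('C')(q, j) = Add(Add(j, q), 203) = Add(203, j, q))
Pow(Add(Function('C')(Mul(-4, 26), -98), -48557), Rational(1, 2)) = Pow(Add(Add(203, -98, Mul(-4, 26)), -48557), Rational(1, 2)) = Pow(Add(Add(203, -98, -104), -48557), Rational(1, 2)) = Pow(Add(1, -48557), Rational(1, 2)) = Pow(-48556, Rational(1, 2)) = Mul(2, I, Pow(12139, Rational(1, 2)))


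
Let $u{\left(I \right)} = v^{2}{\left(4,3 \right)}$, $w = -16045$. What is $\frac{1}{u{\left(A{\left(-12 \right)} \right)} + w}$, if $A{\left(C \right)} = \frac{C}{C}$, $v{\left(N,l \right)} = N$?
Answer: $- \frac{1}{16029} \approx -6.2387 \cdot 10^{-5}$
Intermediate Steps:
$A{\left(C \right)} = 1$
$u{\left(I \right)} = 16$ ($u{\left(I \right)} = 4^{2} = 16$)
$\frac{1}{u{\left(A{\left(-12 \right)} \right)} + w} = \frac{1}{16 - 16045} = \frac{1}{-16029} = - \frac{1}{16029}$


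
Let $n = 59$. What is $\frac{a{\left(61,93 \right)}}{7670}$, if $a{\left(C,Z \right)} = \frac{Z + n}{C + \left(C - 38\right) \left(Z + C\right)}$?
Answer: $\frac{76}{13817505} \approx 5.5003 \cdot 10^{-6}$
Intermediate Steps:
$a{\left(C,Z \right)} = \frac{59 + Z}{C + \left(-38 + C\right) \left(C + Z\right)}$ ($a{\left(C,Z \right)} = \frac{Z + 59}{C + \left(C - 38\right) \left(Z + C\right)} = \frac{59 + Z}{C + \left(-38 + C\right) \left(C + Z\right)}$)
$\frac{a{\left(61,93 \right)}}{7670} = \frac{\frac{1}{61^{2} - 3534 - 2257 + 61 \cdot 93} \left(59 + 93\right)}{7670} = \frac{1}{3721 - 3534 - 2257 + 5673} \cdot 152 \cdot \frac{1}{7670} = \frac{1}{3603} \cdot 152 \cdot \frac{1}{7670} = \frac{152}{3603} \cdot \frac{1}{7670} = \frac{76}{13817505}$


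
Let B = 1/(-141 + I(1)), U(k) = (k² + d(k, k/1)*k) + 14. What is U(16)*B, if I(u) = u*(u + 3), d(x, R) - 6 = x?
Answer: -622/137 ≈ -4.5401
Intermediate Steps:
d(x, R) = 6 + x
I(u) = u*(3 + u)
U(k) = 14 + k² + k*(6 + k) (U(k) = (k² + (6 + k)*k) + 14 = (k² + k*(6 + k)) + 14 = 14 + k² + k*(6 + k))
B = -1/137 (B = 1/(-141 + 1*(3 + 1)) = 1/(-141 + 1*4) = 1/(-141 + 4) = 1/(-137) = -1/137 ≈ -0.0072993)
U(16)*B = (14 + 16² + 16*(6 + 16))*(-1/137) = (14 + 256 + 16*22)*(-1/137) = (14 + 256 + 352)*(-1/137) = 622*(-1/137) = -622/137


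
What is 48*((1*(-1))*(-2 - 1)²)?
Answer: -432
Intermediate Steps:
48*((1*(-1))*(-2 - 1)²) = 48*(-1*(-3)²) = 48*(-1*9) = 48*(-9) = -432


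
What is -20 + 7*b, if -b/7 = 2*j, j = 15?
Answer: -1490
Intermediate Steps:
b = -210 (b = -14*15 = -7*30 = -210)
-20 + 7*b = -20 + 7*(-210) = -20 - 1470 = -1490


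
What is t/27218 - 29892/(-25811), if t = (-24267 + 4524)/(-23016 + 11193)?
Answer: 60501306779/52238609206 ≈ 1.1582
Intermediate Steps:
t = 6581/3941 (t = -19743/(-11823) = -19743*(-1/11823) = 6581/3941 ≈ 1.6699)
t/27218 - 29892/(-25811) = (6581/3941)/27218 - 29892/(-25811) = (6581/3941)*(1/27218) - 29892*(-1/25811) = 6581/107266138 + 564/487 = 60501306779/52238609206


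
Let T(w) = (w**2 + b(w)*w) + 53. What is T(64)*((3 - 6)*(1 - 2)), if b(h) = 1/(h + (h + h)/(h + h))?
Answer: 809247/65 ≈ 12450.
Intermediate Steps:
b(h) = 1/(1 + h) (b(h) = 1/(h + (2*h)/((2*h))) = 1/(h + (2*h)*(1/(2*h))) = 1/(h + 1) = 1/(1 + h))
T(w) = 53 + w**2 + w/(1 + w) (T(w) = (w**2 + w/(1 + w)) + 53 = 53 + w**2 + w/(1 + w))
T(64)*((3 - 6)*(1 - 2)) = ((64 + (1 + 64)*(53 + 64**2))/(1 + 64))*((3 - 6)*(1 - 2)) = ((64 + 65*(53 + 4096))/65)*(-3*(-1)) = ((64 + 65*4149)/65)*3 = ((64 + 269685)/65)*3 = ((1/65)*269749)*3 = (269749/65)*3 = 809247/65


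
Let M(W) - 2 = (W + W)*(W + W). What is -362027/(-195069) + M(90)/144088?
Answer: 4177455151/2007650148 ≈ 2.0808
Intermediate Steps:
M(W) = 2 + 4*W² (M(W) = 2 + (W + W)*(W + W) = 2 + (2*W)*(2*W) = 2 + 4*W²)
-362027/(-195069) + M(90)/144088 = -362027/(-195069) + (2 + 4*90²)/144088 = -362027*(-1/195069) + (2 + 4*8100)*(1/144088) = 362027/195069 + (2 + 32400)*(1/144088) = 362027/195069 + 32402*(1/144088) = 362027/195069 + 16201/72044 = 4177455151/2007650148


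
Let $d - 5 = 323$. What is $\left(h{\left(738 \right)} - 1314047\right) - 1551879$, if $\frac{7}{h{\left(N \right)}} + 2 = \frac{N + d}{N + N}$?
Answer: $- \frac{65916424}{23} \approx -2.8659 \cdot 10^{6}$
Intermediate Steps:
$d = 328$ ($d = 5 + 323 = 328$)
$h{\left(N \right)} = \frac{7}{-2 + \frac{328 + N}{2 N}}$ ($h{\left(N \right)} = \frac{7}{-2 + \frac{N + 328}{N + N}} = \frac{7}{-2 + \frac{328 + N}{2 N}}$)
$\left(h{\left(738 \right)} - 1314047\right) - 1551879 = \left(\left(-14\right) 738 \frac{1}{-328 + 3 \cdot 738} - 1314047\right) - 1551879 = \left(\left(-14\right) 738 \frac{1}{-328 + 2214} - 1314047\right) - 1551879 = \left(\left(-14\right) 738 \cdot \frac{1}{1886} - 1314047\right) - 1551879 = \left(- \frac{126}{23} - 1314047\right) - 1551879 = - \frac{30223207}{23} - 1551879 = - \frac{65916424}{23}$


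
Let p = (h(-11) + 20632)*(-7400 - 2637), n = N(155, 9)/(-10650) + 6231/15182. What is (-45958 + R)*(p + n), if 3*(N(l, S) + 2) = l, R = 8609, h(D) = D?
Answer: 937416259508558391458/121266225 ≈ 7.7302e+12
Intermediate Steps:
N(l, S) = -2 + l/3
n = 49204583/121266225 (n = (-2 + (⅓)*155)/(-10650) + 6231/15182 = (-2 + 155/3)*(-1/10650) + 6231*(1/15182) = (149/3)*(-1/10650) + 6231/15182 = -149/31950 + 6231/15182 = 49204583/121266225 ≈ 0.40576)
p = -206972977 (p = (-11 + 20632)*(-7400 - 2637) = 20621*(-10037) = -206972977)
(-45958 + R)*(p + n) = (-45958 + 8609)*(-206972977 + 49204583/121266225) = -37349*(-25098831548597242/121266225) = 937416259508558391458/121266225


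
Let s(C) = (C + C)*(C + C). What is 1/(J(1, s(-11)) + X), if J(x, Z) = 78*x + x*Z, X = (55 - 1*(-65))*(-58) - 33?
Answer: -1/6431 ≈ -0.00015550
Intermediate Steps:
s(C) = 4*C² (s(C) = (2*C)*(2*C) = 4*C²)
X = -6993 (X = (55 + 65)*(-58) - 33 = 120*(-58) - 33 = -6960 - 33 = -6993)
J(x, Z) = 78*x + Z*x
1/(J(1, s(-11)) + X) = 1/(1*(78 + 4*(-11)²) - 6993) = 1/(1*(78 + 4*121) - 6993) = 1/(1*(78 + 484) - 6993) = 1/(1*562 - 6993) = 1/(562 - 6993) = 1/(-6431) = -1/6431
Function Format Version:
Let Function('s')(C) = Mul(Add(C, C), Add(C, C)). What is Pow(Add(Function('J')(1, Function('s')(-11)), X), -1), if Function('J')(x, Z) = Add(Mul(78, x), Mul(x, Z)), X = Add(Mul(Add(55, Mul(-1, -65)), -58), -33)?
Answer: Rational(-1, 6431) ≈ -0.00015550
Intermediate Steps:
Function('s')(C) = Mul(4, Pow(C, 2)) (Function('s')(C) = Mul(Mul(2, C), Mul(2, C)) = Mul(4, Pow(C, 2)))
X = -6993 (X = Add(Mul(Add(55, 65), -58), -33) = Add(Mul(120, -58), -33) = Add(-6960, -33) = -6993)
Function('J')(x, Z) = Add(Mul(78, x), Mul(Z, x))
Pow(Add(Function('J')(1, Function('s')(-11)), X), -1) = Pow(Add(Mul(1, Add(78, Mul(4, Pow(-11, 2)))), -6993), -1) = Pow(Add(Mul(1, Add(78, Mul(4, 121))), -6993), -1) = Pow(Add(Mul(1, Add(78, 484)), -6993), -1) = Pow(Add(Mul(1, 562), -6993), -1) = Pow(Add(562, -6993), -1) = Pow(-6431, -1) = Rational(-1, 6431)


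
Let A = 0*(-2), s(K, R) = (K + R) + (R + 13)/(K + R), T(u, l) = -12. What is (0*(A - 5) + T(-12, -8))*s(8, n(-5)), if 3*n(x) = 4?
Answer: -913/7 ≈ -130.43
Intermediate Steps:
n(x) = 4/3 (n(x) = (1/3)*4 = 4/3)
s(K, R) = K + R + (13 + R)/(K + R) (s(K, R) = (K + R) + (13 + R)/(K + R) = K + R + (13 + R)/(K + R))
A = 0
(0*(A - 5) + T(-12, -8))*s(8, n(-5)) = (0*(0 - 5) - 12)*((13 + 4/3 + 8**2 + (4/3)**2 + 2*8*(4/3))/(8 + 4/3)) = (0*(-5) - 12)*((13 + 4/3 + 64 + 16/9 + 64/3)/(28/3)) = (0 - 12)*((3/28)*(913/9)) = -12*913/84 = -913/7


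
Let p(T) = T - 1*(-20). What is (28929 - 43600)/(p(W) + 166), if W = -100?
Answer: -14671/86 ≈ -170.59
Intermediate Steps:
p(T) = 20 + T (p(T) = T + 20 = 20 + T)
(28929 - 43600)/(p(W) + 166) = (28929 - 43600)/((20 - 100) + 166) = -14671/(-80 + 166) = -14671/86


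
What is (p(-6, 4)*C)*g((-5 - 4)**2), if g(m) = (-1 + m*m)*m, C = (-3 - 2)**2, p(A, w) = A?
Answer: -79704000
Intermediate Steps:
C = 25 (C = (-5)**2 = 25)
g(m) = m*(-1 + m**2) (g(m) = (-1 + m**2)*m = m*(-1 + m**2))
(p(-6, 4)*C)*g((-5 - 4)**2) = (-6*25)*(((-5 - 4)**2)**3 - (-5 - 4)**2) = -150*(((-9)**2)**3 - 1*(-9)**2) = -150*(81**3 - 1*81) = -150*(531441 - 81) = -150*531360 = -79704000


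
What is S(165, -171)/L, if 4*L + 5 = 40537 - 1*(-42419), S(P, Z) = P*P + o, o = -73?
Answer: 108608/82951 ≈ 1.3093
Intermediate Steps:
S(P, Z) = -73 + P² (S(P, Z) = P*P - 73 = P² - 73 = -73 + P²)
L = 82951/4 (L = -5/4 + (40537 - 1*(-42419))/4 = -5/4 + (40537 + 42419)/4 = -5/4 + (¼)*82956 = -5/4 + 20739 = 82951/4 ≈ 20738.)
S(165, -171)/L = (-73 + 165²)/(82951/4) = (-73 + 27225)*(4/82951) = 27152*(4/82951) = 108608/82951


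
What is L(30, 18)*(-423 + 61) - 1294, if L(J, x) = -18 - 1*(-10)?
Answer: 1602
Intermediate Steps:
L(J, x) = -8 (L(J, x) = -18 + 10 = -8)
L(30, 18)*(-423 + 61) - 1294 = -8*(-423 + 61) - 1294 = -8*(-362) - 1294 = 2896 - 1294 = 1602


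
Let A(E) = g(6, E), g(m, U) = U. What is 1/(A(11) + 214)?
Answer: 1/225 ≈ 0.0044444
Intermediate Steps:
A(E) = E
1/(A(11) + 214) = 1/(11 + 214) = 1/225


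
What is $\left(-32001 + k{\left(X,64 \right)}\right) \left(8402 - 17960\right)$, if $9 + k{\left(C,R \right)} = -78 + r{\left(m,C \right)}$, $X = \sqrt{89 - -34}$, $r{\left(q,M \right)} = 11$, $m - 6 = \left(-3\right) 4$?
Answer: $306591966$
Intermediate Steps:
$m = -6$ ($m = 6 - 12 = -6$)
$X = \sqrt{123}$ ($X = \sqrt{89 + \left(-13 + 47\right)} = \sqrt{89 + 34} = \sqrt{123} \approx 11.091$)
$k{\left(C,R \right)} = -76$ ($k{\left(C,R \right)} = -9 + \left(-78 + 11\right) = -9 - 67 = -76$)
$\left(-32001 + k{\left(X,64 \right)}\right) \left(8402 - 17960\right) = \left(-32001 - 76\right) \left(8402 - 17960\right) = \left(-32077\right) \left(-9558\right) = 306591966$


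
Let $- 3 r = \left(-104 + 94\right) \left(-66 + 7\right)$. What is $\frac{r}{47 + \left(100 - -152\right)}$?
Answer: $- \frac{590}{897} \approx -0.65775$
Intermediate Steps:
$r = - \frac{590}{3}$ ($r = - \frac{\left(-104 + 94\right) \left(-66 + 7\right)}{3} = - \frac{\left(-10\right) \left(-59\right)}{3} = \left(- \frac{1}{3}\right) 590 = - \frac{590}{3} \approx -196.67$)
$\frac{r}{47 + \left(100 - -152\right)} = - \frac{590}{3 \left(47 + \left(100 - -152\right)\right)} = - \frac{590}{3 \left(47 + \left(100 + 152\right)\right)} = - \frac{590}{3 \left(47 + 252\right)} = - \frac{590}{3 \cdot 299} = \left(- \frac{590}{3}\right) \frac{1}{299} = - \frac{590}{897}$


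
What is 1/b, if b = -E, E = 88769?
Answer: -1/88769 ≈ -1.1265e-5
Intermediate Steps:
b = -88769 (b = -1*88769 = -88769)
1/b = 1/(-88769) = -1/88769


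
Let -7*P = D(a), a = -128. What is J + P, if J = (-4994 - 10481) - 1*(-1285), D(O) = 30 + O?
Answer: -14176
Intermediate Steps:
P = 14 (P = -(30 - 128)/7 = -⅐*(-98) = 14)
J = -14190 (J = -15475 + 1285 = -14190)
J + P = -14190 + 14 = -14176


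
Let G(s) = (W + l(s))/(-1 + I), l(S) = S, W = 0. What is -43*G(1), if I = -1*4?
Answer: 43/5 ≈ 8.6000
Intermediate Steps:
I = -4
G(s) = -s/5 (G(s) = (0 + s)/(-1 - 4) = s/(-5) = s*(-⅕) = -s/5)
-43*G(1) = -(-43)/5 = -43*(-⅕) = 43/5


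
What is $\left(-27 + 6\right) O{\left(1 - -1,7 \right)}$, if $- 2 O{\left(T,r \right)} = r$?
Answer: $\frac{147}{2} \approx 73.5$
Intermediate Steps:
$O{\left(T,r \right)} = - \frac{r}{2}$
$\left(-27 + 6\right) O{\left(1 - -1,7 \right)} = \left(-27 + 6\right) \left(\left(- \frac{1}{2}\right) 7\right) = \left(-21\right) \left(- \frac{7}{2}\right) = \frac{147}{2}$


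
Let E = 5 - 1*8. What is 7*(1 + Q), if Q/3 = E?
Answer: -56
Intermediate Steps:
E = -3 (E = 5 - 8 = -3)
Q = -9 (Q = 3*(-3) = -9)
7*(1 + Q) = 7*(1 - 9) = 7*(-8) = -56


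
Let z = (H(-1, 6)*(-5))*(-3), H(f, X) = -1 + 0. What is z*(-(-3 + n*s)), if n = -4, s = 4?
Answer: -285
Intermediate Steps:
H(f, X) = -1
z = -15 (z = -1*(-5)*(-3) = 5*(-3) = -15)
z*(-(-3 + n*s)) = -(-15)*(-3 - 4*4) = -(-15)*(-3 - 16) = -(-15)*(-19) = -15*19 = -285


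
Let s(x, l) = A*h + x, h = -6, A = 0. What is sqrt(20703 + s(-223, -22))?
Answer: 64*sqrt(5) ≈ 143.11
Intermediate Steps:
s(x, l) = x (s(x, l) = 0*(-6) + x = 0 + x = x)
sqrt(20703 + s(-223, -22)) = sqrt(20703 - 223) = sqrt(20480) = 64*sqrt(5)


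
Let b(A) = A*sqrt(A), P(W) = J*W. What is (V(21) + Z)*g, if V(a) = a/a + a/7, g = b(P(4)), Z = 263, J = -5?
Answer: -10680*I*sqrt(5) ≈ -23881.0*I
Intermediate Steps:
P(W) = -5*W
b(A) = A**(3/2)
g = -40*I*sqrt(5) (g = (-5*4)**(3/2) = (-20)**(3/2) = -40*I*sqrt(5) ≈ -89.443*I)
V(a) = 1 + a/7 (V(a) = 1 + a*(1/7) = 1 + a/7)
(V(21) + Z)*g = ((1 + (1/7)*21) + 263)*(-40*I*sqrt(5)) = ((1 + 3) + 263)*(-40*I*sqrt(5)) = (4 + 263)*(-40*I*sqrt(5)) = 267*(-40*I*sqrt(5)) = -10680*I*sqrt(5)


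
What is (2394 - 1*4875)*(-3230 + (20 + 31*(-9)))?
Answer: 8656209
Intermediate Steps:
(2394 - 1*4875)*(-3230 + (20 + 31*(-9))) = (2394 - 4875)*(-3230 + (20 - 279)) = -2481*(-3230 - 259) = -2481*(-3489) = 8656209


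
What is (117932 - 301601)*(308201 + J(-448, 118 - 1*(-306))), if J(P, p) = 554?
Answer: -56708722095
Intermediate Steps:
(117932 - 301601)*(308201 + J(-448, 118 - 1*(-306))) = (117932 - 301601)*(308201 + 554) = -183669*308755 = -56708722095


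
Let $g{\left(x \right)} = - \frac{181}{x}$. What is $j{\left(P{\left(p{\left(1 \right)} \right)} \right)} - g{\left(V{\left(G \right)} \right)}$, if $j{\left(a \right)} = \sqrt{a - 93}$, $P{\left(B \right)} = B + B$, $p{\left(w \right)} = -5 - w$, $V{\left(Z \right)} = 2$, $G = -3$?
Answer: $\frac{181}{2} + i \sqrt{105} \approx 90.5 + 10.247 i$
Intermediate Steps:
$P{\left(B \right)} = 2 B$
$j{\left(a \right)} = \sqrt{-93 + a}$
$j{\left(P{\left(p{\left(1 \right)} \right)} \right)} - g{\left(V{\left(G \right)} \right)} = \sqrt{-93 + 2 \left(-5 - 1\right)} - - \frac{181}{2} = \sqrt{-93 + 2 \left(-5 - 1\right)} - \left(-181\right) \frac{1}{2} = \sqrt{-93 + 2 \left(-6\right)} - - \frac{181}{2} = \sqrt{-93 - 12} + \frac{181}{2} = \sqrt{-105} + \frac{181}{2} = i \sqrt{105} + \frac{181}{2} = \frac{181}{2} + i \sqrt{105}$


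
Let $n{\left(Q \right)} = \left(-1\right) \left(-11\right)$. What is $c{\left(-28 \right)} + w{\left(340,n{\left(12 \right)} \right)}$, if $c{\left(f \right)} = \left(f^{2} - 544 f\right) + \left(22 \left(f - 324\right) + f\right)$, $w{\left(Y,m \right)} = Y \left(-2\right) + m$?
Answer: $7575$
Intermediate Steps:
$n{\left(Q \right)} = 11$
$w{\left(Y,m \right)} = m - 2 Y$ ($w{\left(Y,m \right)} = - 2 Y + m = m - 2 Y$)
$c{\left(f \right)} = -7128 + f^{2} - 521 f$ ($c{\left(f \right)} = \left(f^{2} - 544 f\right) + \left(22 \left(-324 + f\right) + f\right) = \left(f^{2} - 544 f\right) + \left(\left(-7128 + 22 f\right) + f\right) = \left(f^{2} - 544 f\right) + \left(-7128 + 23 f\right) = -7128 + f^{2} - 521 f$)
$c{\left(-28 \right)} + w{\left(340,n{\left(12 \right)} \right)} = \left(-7128 + \left(-28\right)^{2} - -14588\right) + \left(11 - 680\right) = \left(-7128 + 784 + 14588\right) + \left(11 - 680\right) = 8244 - 669 = 7575$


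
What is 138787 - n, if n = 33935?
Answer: 104852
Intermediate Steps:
138787 - n = 138787 - 1*33935 = 138787 - 33935 = 104852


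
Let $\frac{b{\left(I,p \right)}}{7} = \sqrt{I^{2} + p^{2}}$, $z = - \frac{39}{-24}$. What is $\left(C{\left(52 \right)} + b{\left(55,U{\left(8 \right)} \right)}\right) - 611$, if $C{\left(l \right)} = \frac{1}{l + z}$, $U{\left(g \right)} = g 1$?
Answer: $- \frac{262111}{429} + 7 \sqrt{3089} \approx -221.93$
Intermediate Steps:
$U{\left(g \right)} = g$
$z = \frac{13}{8}$ ($z = \left(-39\right) \left(- \frac{1}{24}\right) = \frac{13}{8} \approx 1.625$)
$b{\left(I,p \right)} = 7 \sqrt{I^{2} + p^{2}}$
$C{\left(l \right)} = \frac{1}{\frac{13}{8} + l}$ ($C{\left(l \right)} = \frac{1}{l + \frac{13}{8}} = \frac{1}{\frac{13}{8} + l}$)
$\left(C{\left(52 \right)} + b{\left(55,U{\left(8 \right)} \right)}\right) - 611 = \left(\frac{8}{13 + 8 \cdot 52} + 7 \sqrt{55^{2} + 8^{2}}\right) - 611 = \left(\frac{8}{13 + 416} + 7 \sqrt{3025 + 64}\right) - 611 = \left(\frac{8}{429} + 7 \sqrt{3089}\right) - 611 = - \frac{262111}{429} + 7 \sqrt{3089}$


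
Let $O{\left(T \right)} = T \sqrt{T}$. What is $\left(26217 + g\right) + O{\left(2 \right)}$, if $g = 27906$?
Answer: $54123 + 2 \sqrt{2} \approx 54126.0$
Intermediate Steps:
$O{\left(T \right)} = T^{\frac{3}{2}}$
$\left(26217 + g\right) + O{\left(2 \right)} = \left(26217 + 27906\right) + 2^{\frac{3}{2}} = 54123 + 2 \sqrt{2}$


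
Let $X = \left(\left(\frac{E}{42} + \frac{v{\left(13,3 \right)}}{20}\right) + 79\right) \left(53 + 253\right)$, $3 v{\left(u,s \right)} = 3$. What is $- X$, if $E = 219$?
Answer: $- \frac{1804941}{70} \approx -25785.0$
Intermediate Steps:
$v{\left(u,s \right)} = 1$ ($v{\left(u,s \right)} = \frac{1}{3} \cdot 3 = 1$)
$X = \frac{1804941}{70}$ ($X = \left(\left(\frac{219}{42} + 1 \cdot \frac{1}{20}\right) + 79\right) \left(53 + 253\right) = \left(\left(219 \cdot \frac{1}{42} + 1 \cdot \frac{1}{20}\right) + 79\right) 306 = \left(\left(\frac{73}{14} + \frac{1}{20}\right) + 79\right) 306 = \left(\frac{737}{140} + 79\right) 306 = \frac{11797}{140} \cdot 306 = \frac{1804941}{70} \approx 25785.0$)
$- X = \left(-1\right) \frac{1804941}{70} = - \frac{1804941}{70}$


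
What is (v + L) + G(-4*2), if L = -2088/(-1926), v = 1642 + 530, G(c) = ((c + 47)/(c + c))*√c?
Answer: 232520/107 - 39*I*√2/8 ≈ 2173.1 - 6.8943*I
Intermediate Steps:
G(c) = (47 + c)/(2*√c) (G(c) = ((47 + c)/((2*c)))*√c = ((47 + c)*(1/(2*c)))*√c = ((47 + c)/(2*c))*√c = (47 + c)/(2*√c))
v = 2172
L = 116/107 (L = -2088*(-1/1926) = 116/107 ≈ 1.0841)
(v + L) + G(-4*2) = (2172 + 116/107) + (47 - 4*2)/(2*√(-4*2)) = 232520/107 + (47 - 8)/(2*√(-8)) = 232520/107 + (½)*(-I*√2/4)*39 = 232520/107 - 39*I*√2/8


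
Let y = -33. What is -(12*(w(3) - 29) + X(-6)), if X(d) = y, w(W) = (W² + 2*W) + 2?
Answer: 177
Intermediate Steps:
w(W) = 2 + W² + 2*W
X(d) = -33
-(12*(w(3) - 29) + X(-6)) = -(12*((2 + 3² + 2*3) - 29) - 33) = -(12*((2 + 9 + 6) - 29) - 33) = -(12*(17 - 29) - 33) = -(12*(-12) - 33) = -(-144 - 33) = -1*(-177) = 177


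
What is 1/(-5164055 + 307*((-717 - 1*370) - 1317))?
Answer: -1/5902083 ≈ -1.6943e-7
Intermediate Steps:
1/(-5164055 + 307*((-717 - 1*370) - 1317)) = 1/(-5164055 + 307*((-717 - 370) - 1317)) = 1/(-5164055 + 307*(-1087 - 1317)) = 1/(-5164055 + 307*(-2404)) = 1/(-5164055 - 738028) = 1/(-5902083) = -1/5902083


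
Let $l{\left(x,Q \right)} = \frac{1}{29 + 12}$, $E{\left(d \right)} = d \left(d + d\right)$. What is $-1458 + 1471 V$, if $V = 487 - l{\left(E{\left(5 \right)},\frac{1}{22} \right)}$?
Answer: $\frac{29310208}{41} \approx 7.1488 \cdot 10^{5}$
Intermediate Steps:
$E{\left(d \right)} = 2 d^{2}$ ($E{\left(d \right)} = d 2 d = 2 d^{2}$)
$l{\left(x,Q \right)} = \frac{1}{41}$
$V = \frac{19966}{41}$ ($V = 487 - \frac{1}{41} = \frac{19966}{41} \approx 486.98$)
$-1458 + 1471 V = -1458 + 1471 \cdot \frac{19966}{41} = -1458 + \frac{29369986}{41} = \frac{29310208}{41}$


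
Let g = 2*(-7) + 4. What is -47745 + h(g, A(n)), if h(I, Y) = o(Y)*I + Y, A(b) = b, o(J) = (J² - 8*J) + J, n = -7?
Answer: -48732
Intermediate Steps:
o(J) = J² - 7*J
g = -10 (g = -14 + 4 = -10)
h(I, Y) = Y + I*Y*(-7 + Y) (h(I, Y) = (Y*(-7 + Y))*I + Y = I*Y*(-7 + Y) + Y = Y + I*Y*(-7 + Y))
-47745 + h(g, A(n)) = -47745 - 7*(1 - 10*(-7 - 7)) = -47745 - 7*(1 - 10*(-14)) = -47745 - 7*(1 + 140) = -47745 - 7*141 = -47745 - 987 = -48732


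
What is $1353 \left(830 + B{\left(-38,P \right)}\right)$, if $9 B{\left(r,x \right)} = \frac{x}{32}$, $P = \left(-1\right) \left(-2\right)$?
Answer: $\frac{53903971}{48} \approx 1.123 \cdot 10^{6}$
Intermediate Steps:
$P = 2$
$B{\left(r,x \right)} = \frac{x}{288}$ ($B{\left(r,x \right)} = \frac{x \frac{1}{32}}{9} = \frac{\frac{1}{32} x}{9} = \frac{x}{288}$)
$1353 \left(830 + B{\left(-38,P \right)}\right) = 1353 \left(830 + \frac{1}{288} \cdot 2\right) = 1353 \left(830 + \frac{1}{144}\right) = 1353 \cdot \frac{119521}{144} = \frac{53903971}{48}$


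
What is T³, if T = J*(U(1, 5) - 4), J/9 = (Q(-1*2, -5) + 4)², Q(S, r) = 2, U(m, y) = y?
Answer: 34012224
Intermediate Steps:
J = 324 (J = 9*(2 + 4)² = 9*6² = 9*36 = 324)
T = 324 (T = 324*(5 - 4) = 324*1 = 324)
T³ = 324³ = 34012224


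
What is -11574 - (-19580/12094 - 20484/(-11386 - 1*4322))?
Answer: -91611770321/7915523 ≈ -11574.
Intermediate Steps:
-11574 - (-19580/12094 - 20484/(-11386 - 1*4322)) = -11574 - (-19580*1/12094 - 20484/(-11386 - 4322)) = -11574 - (-9790/6047 - 20484/(-15708)) = -11574 - (-9790/6047 - 20484*(-1/15708)) = -11574 - (-9790/6047 + 1707/1309) = -11574 - 1*(-2492881/7915523) = -11574 + 2492881/7915523 = -91611770321/7915523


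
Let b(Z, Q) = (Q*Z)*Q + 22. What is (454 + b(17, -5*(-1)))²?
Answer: 811801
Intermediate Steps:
b(Z, Q) = 22 + Z*Q² (b(Z, Q) = Z*Q² + 22 = 22 + Z*Q²)
(454 + b(17, -5*(-1)))² = (454 + (22 + 17*(-5*(-1))²))² = (454 + (22 + 17*5²))² = (454 + (22 + 17*25))² = (454 + (22 + 425))² = (454 + 447)² = 901² = 811801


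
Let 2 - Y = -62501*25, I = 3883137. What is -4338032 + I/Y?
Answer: -6778288243727/1562527 ≈ -4.3380e+6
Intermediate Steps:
Y = 1562527 (Y = 2 - (-62501)*25 = 2 - 1*(-1562525) = 2 + 1562525 = 1562527)
-4338032 + I/Y = -4338032 + 3883137/1562527 = -6778288243727/1562527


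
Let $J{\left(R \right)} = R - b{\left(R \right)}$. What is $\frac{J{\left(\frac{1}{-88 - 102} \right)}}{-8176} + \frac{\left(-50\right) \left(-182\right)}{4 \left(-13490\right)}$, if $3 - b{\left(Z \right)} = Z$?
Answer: $- \frac{4639947}{27573560} \approx -0.16828$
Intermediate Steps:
$b{\left(Z \right)} = 3 - Z$
$J{\left(R \right)} = -3 + 2 R$ ($J{\left(R \right)} = R - \left(3 - R\right) = R + \left(-3 + R\right) = -3 + 2 R$)
$\frac{J{\left(\frac{1}{-88 - 102} \right)}}{-8176} + \frac{\left(-50\right) \left(-182\right)}{4 \left(-13490\right)} = \frac{-3 + \frac{2}{-88 - 102}}{-8176} + \frac{\left(-50\right) \left(-182\right)}{4 \left(-13490\right)} = \left(-3 + \frac{2}{-190}\right) \left(- \frac{1}{8176}\right) + \frac{9100}{-53960} = \left(-3 + 2 \left(- \frac{1}{190}\right)\right) \left(- \frac{1}{8176}\right) + 9100 \left(- \frac{1}{53960}\right) = \left(-3 - \frac{1}{95}\right) \left(- \frac{1}{8176}\right) - \frac{455}{2698} = \left(- \frac{286}{95}\right) \left(- \frac{1}{8176}\right) - \frac{455}{2698} = \frac{143}{388360} - \frac{455}{2698} = - \frac{4639947}{27573560}$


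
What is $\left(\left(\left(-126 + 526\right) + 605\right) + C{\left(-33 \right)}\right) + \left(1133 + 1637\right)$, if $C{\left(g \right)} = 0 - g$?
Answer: $3808$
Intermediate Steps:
$C{\left(g \right)} = - g$
$\left(\left(\left(-126 + 526\right) + 605\right) + C{\left(-33 \right)}\right) + \left(1133 + 1637\right) = \left(\left(\left(-126 + 526\right) + 605\right) - -33\right) + \left(1133 + 1637\right) = \left(\left(400 + 605\right) + 33\right) + 2770 = \left(1005 + 33\right) + 2770 = 1038 + 2770 = 3808$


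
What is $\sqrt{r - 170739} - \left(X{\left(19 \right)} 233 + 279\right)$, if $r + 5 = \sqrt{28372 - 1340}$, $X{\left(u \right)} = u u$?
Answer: $-84392 + i \sqrt{170744 - 2 \sqrt{6758}} \approx -84392.0 + 413.01 i$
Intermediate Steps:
$X{\left(u \right)} = u^{2}$
$r = -5 + 2 \sqrt{6758}$ ($r = -5 + \sqrt{28372 - 1340} = -5 + \sqrt{27032} = -5 + 2 \sqrt{6758} \approx 159.41$)
$\sqrt{r - 170739} - \left(X{\left(19 \right)} 233 + 279\right) = \sqrt{\left(-5 + 2 \sqrt{6758}\right) - 170739} - \left(19^{2} \cdot 233 + 279\right) = \sqrt{-170744 + 2 \sqrt{6758}} - \left(361 \cdot 233 + 279\right) = \sqrt{-170744 + 2 \sqrt{6758}} - \left(84113 + 279\right) = \sqrt{-170744 + 2 \sqrt{6758}} - 84392 = -84392 + \sqrt{-170744 + 2 \sqrt{6758}}$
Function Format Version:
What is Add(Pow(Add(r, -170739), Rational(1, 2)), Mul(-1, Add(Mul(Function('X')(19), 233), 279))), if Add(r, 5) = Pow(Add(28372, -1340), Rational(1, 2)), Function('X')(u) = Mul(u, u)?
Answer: Add(-84392, Mul(I, Pow(Add(170744, Mul(-2, Pow(6758, Rational(1, 2)))), Rational(1, 2)))) ≈ Add(-84392., Mul(413.01, I))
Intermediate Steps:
Function('X')(u) = Pow(u, 2)
r = Add(-5, Mul(2, Pow(6758, Rational(1, 2)))) (r = Add(-5, Pow(Add(28372, -1340), Rational(1, 2))) = Add(-5, Pow(27032, Rational(1, 2))) = Add(-5, Mul(2, Pow(6758, Rational(1, 2)))) ≈ 159.41)
Add(Pow(Add(r, -170739), Rational(1, 2)), Mul(-1, Add(Mul(Function('X')(19), 233), 279))) = Add(Pow(Add(Add(-5, Mul(2, Pow(6758, Rational(1, 2)))), -170739), Rational(1, 2)), Mul(-1, Add(Mul(Pow(19, 2), 233), 279))) = Add(Pow(Add(-170744, Mul(2, Pow(6758, Rational(1, 2)))), Rational(1, 2)), Mul(-1, Add(Mul(361, 233), 279))) = Add(Pow(Add(-170744, Mul(2, Pow(6758, Rational(1, 2)))), Rational(1, 2)), Mul(-1, Add(84113, 279))) = Add(Pow(Add(-170744, Mul(2, Pow(6758, Rational(1, 2)))), Rational(1, 2)), Mul(-1, 84392)) = Add(Pow(Add(-170744, Mul(2, Pow(6758, Rational(1, 2)))), Rational(1, 2)), -84392) = Add(-84392, Pow(Add(-170744, Mul(2, Pow(6758, Rational(1, 2)))), Rational(1, 2)))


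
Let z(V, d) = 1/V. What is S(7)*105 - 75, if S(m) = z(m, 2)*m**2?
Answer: 660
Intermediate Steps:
S(m) = m (S(m) = m**2/m = m)
S(7)*105 - 75 = 7*105 - 75 = 735 - 75 = 660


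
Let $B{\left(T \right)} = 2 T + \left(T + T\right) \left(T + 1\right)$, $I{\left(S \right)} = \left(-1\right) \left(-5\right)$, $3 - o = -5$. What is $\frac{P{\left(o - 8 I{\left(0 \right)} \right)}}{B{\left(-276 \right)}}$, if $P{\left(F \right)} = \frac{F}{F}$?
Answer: $\frac{1}{151248} \approx 6.6117 \cdot 10^{-6}$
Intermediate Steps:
$o = 8$ ($o = 3 - -5 = 3 + 5 = 8$)
$I{\left(S \right)} = 5$
$B{\left(T \right)} = 2 T + 2 T \left(1 + T\right)$
$P{\left(F \right)} = 1$
$\frac{P{\left(o - 8 I{\left(0 \right)} \right)}}{B{\left(-276 \right)}} = 1 \frac{1}{2 \left(-276\right) \left(2 - 276\right)} = 1 \frac{1}{2 \left(-276\right) \left(-274\right)} = 1 \cdot \frac{1}{151248} = \frac{1}{151248}$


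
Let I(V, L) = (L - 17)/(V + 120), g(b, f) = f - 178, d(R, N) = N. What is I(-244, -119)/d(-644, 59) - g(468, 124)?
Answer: 98800/1829 ≈ 54.019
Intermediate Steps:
g(b, f) = -178 + f
I(V, L) = (-17 + L)/(120 + V)
I(-244, -119)/d(-644, 59) - g(468, 124) = ((-17 - 119)/(120 - 244))/59 - (-178 + 124) = (-136/(-124))*(1/59) - 1*(-54) = -1/124*(-136)*(1/59) + 54 = (34/31)*(1/59) + 54 = 34/1829 + 54 = 98800/1829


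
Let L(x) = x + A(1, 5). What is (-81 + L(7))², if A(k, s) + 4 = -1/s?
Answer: 152881/25 ≈ 6115.2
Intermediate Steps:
A(k, s) = -4 - 1/s
L(x) = -21/5 + x (L(x) = x + (-4 - 1/5) = x + (-4 - 1*⅕) = x + (-4 - ⅕) = x - 21/5 = -21/5 + x)
(-81 + L(7))² = (-81 + (-21/5 + 7))² = (-81 + 14/5)² = (-391/5)² = 152881/25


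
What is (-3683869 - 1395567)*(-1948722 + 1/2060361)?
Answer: 20394295207960206476/2060361 ≈ 9.8984e+12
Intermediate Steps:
(-3683869 - 1395567)*(-1948722 + 1/2060361) = -5079436*(-1948722 + 1/2060361) = -5079436*(-4015070808641/2060361) = 20394295207960206476/2060361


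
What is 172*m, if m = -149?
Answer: -25628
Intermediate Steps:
172*m = 172*(-149) = -25628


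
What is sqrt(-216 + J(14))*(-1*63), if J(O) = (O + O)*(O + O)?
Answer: -126*sqrt(142) ≈ -1501.5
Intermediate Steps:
J(O) = 4*O**2 (J(O) = (2*O)*(2*O) = 4*O**2)
sqrt(-216 + J(14))*(-1*63) = sqrt(-216 + 4*14**2)*(-1*63) = sqrt(-216 + 4*196)*(-63) = sqrt(-216 + 784)*(-63) = sqrt(568)*(-63) = (2*sqrt(142))*(-63) = -126*sqrt(142)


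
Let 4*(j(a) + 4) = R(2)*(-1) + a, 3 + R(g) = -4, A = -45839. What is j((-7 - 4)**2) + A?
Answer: -45811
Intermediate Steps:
R(g) = -7 (R(g) = -3 - 4 = -7)
j(a) = -9/4 + a/4 (j(a) = -4 + (-7*(-1) + a)/4 = -4 + (7 + a)/4 = -4 + (7/4 + a/4) = -9/4 + a/4)
j((-7 - 4)**2) + A = (-9/4 + (-7 - 4)**2/4) - 45839 = (-9/4 + (1/4)*(-11)**2) - 45839 = (-9/4 + (1/4)*121) - 45839 = (-9/4 + 121/4) - 45839 = 28 - 45839 = -45811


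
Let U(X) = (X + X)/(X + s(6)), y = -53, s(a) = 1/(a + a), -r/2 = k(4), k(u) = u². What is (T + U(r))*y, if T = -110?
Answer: 2192186/383 ≈ 5723.7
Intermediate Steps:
r = -32 (r = -2*4² = -2*16 = -32)
s(a) = 1/(2*a)
U(X) = 2*X/(1/12 + X) (U(X) = (X + X)/(X + (½)/6) = (2*X)/(X + (½)*(⅙)) = (2*X)/(X + 1/12) = (2*X)/(1/12 + X) = 2*X/(1/12 + X))
(T + U(r))*y = (-110 + 24*(-32)/(1 + 12*(-32)))*(-53) = (-110 + 24*(-32)/(1 - 384))*(-53) = (-110 + 24*(-32)/(-383))*(-53) = (-110 + 24*(-32)*(-1/383))*(-53) = (-110 + 768/383)*(-53) = -41362/383*(-53) = 2192186/383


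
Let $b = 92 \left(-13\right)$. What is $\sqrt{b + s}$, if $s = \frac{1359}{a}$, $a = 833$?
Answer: $\frac{i \sqrt{16913453}}{119} \approx 34.56 i$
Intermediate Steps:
$s = \frac{1359}{833} \approx 1.6315$
$b = -1196$
$\sqrt{b + s} = \sqrt{-1196 + \frac{1359}{833}} = \sqrt{- \frac{994909}{833}} = \frac{i \sqrt{16913453}}{119}$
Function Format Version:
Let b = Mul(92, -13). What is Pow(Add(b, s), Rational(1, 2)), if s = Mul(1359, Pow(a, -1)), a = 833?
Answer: Mul(Rational(1, 119), I, Pow(16913453, Rational(1, 2))) ≈ Mul(34.560, I)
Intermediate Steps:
s = Rational(1359, 833) (s = Mul(1359, Pow(833, -1)) = Mul(1359, Rational(1, 833)) = Rational(1359, 833) ≈ 1.6315)
b = -1196
Pow(Add(b, s), Rational(1, 2)) = Pow(Add(-1196, Rational(1359, 833)), Rational(1, 2)) = Pow(Rational(-994909, 833), Rational(1, 2)) = Mul(Rational(1, 119), I, Pow(16913453, Rational(1, 2)))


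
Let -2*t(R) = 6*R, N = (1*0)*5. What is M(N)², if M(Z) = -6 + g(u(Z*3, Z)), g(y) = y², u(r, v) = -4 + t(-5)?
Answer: 13225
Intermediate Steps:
N = 0 (N = 0*5 = 0)
t(R) = -3*R
u(r, v) = 11 (u(r, v) = -4 - 3*(-5) = -4 + 15 = 11)
M(Z) = 115 (M(Z) = -6 + 11² = -6 + 121 = 115)
M(N)² = 115² = 13225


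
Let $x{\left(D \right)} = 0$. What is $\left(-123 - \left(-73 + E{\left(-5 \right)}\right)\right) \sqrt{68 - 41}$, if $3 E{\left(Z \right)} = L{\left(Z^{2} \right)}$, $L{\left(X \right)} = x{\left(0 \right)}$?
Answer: $- 150 \sqrt{3} \approx -259.81$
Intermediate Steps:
$L{\left(X \right)} = 0$
$E{\left(Z \right)} = 0$ ($E{\left(Z \right)} = \frac{1}{3} \cdot 0 = 0$)
$\left(-123 - \left(-73 + E{\left(-5 \right)}\right)\right) \sqrt{68 - 41} = \left(-123 + \left(73 - 0\right)\right) \sqrt{68 - 41} = \left(-123 + \left(73 + 0\right)\right) \sqrt{68 - 41} = \left(-123 + 73\right) \sqrt{27} = - 50 \cdot 3 \sqrt{3} = - 150 \sqrt{3}$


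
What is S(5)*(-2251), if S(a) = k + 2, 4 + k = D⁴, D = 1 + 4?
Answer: -1402373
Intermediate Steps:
D = 5
k = 621 (k = -4 + 5⁴ = -4 + 625 = 621)
S(a) = 623 (S(a) = 621 + 2 = 623)
S(5)*(-2251) = 623*(-2251) = -1402373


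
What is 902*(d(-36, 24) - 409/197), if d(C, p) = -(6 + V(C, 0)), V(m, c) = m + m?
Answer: 11358886/197 ≈ 57659.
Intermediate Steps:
V(m, c) = 2*m
d(C, p) = -6 - 2*C (d(C, p) = -(6 + 2*C) = -6 - 2*C)
902*(d(-36, 24) - 409/197) = 902*((-6 - 2*(-36)) - 409/197) = 902*((-6 + 72) - 409*1/197) = 902*(66 - 409/197) = 902*(12593/197) = 11358886/197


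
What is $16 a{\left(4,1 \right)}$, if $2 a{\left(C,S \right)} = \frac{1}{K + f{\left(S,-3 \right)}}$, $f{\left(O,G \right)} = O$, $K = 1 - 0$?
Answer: $4$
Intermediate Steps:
$K = 1$ ($K = 1 + 0 = 1$)
$a{\left(C,S \right)} = \frac{1}{2 \left(1 + S\right)}$
$16 a{\left(4,1 \right)} = 16 \frac{1}{2 \left(1 + 1\right)} = 16 \frac{1}{2 \cdot 2} = 16 \cdot \frac{1}{2} \cdot \frac{1}{2} = 16 \cdot \frac{1}{4} = 4$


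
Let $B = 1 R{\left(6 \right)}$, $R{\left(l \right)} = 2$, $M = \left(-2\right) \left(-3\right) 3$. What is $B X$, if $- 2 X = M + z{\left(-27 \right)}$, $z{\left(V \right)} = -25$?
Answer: $7$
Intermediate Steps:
$M = 18$ ($M = 6 \cdot 3 = 18$)
$X = \frac{7}{2}$ ($X = - \frac{18 - 25}{2} = \left(- \frac{1}{2}\right) \left(-7\right) = \frac{7}{2} \approx 3.5$)
$B = 2$ ($B = 1 \cdot 2 = 2$)
$B X = 2 \cdot \frac{7}{2} = 7$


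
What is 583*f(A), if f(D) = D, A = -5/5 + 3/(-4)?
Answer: -4081/4 ≈ -1020.3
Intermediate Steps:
A = -7/4 (A = -5*⅕ + 3*(-¼) = -1 - ¾ = -7/4 ≈ -1.7500)
583*f(A) = 583*(-7/4) = -4081/4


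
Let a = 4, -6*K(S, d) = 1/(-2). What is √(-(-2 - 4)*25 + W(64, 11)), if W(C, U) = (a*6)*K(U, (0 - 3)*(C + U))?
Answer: 2*√38 ≈ 12.329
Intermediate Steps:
K(S, d) = 1/12 (K(S, d) = -⅙/(-2) = -⅙*(-½) = 1/12)
W(C, U) = 2 (W(C, U) = (4*6)*(1/12) = 24*(1/12) = 2)
√(-(-2 - 4)*25 + W(64, 11)) = √(-(-2 - 4)*25 + 2) = √(-1*(-6)*25 + 2) = √(6*25 + 2) = √(150 + 2) = √152 = 2*√38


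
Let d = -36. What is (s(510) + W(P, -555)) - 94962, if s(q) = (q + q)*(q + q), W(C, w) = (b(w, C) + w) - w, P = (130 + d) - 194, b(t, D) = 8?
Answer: 945446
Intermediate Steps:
P = -100 (P = (130 - 36) - 194 = 94 - 194 = -100)
W(C, w) = 8 (W(C, w) = (8 + w) - w = 8)
s(q) = 4*q**2 (s(q) = (2*q)*(2*q) = 4*q**2)
(s(510) + W(P, -555)) - 94962 = (4*510**2 + 8) - 94962 = (4*260100 + 8) - 94962 = (1040400 + 8) - 94962 = 1040408 - 94962 = 945446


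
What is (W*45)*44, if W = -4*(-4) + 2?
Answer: 35640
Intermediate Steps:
W = 18 (W = 16 + 2 = 18)
(W*45)*44 = (18*45)*44 = 810*44 = 35640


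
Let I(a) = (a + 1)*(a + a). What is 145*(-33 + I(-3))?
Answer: -3045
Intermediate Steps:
I(a) = 2*a*(1 + a) (I(a) = (1 + a)*(2*a) = 2*a*(1 + a))
145*(-33 + I(-3)) = 145*(-33 + 2*(-3)*(1 - 3)) = 145*(-33 + 2*(-3)*(-2)) = 145*(-33 + 12) = 145*(-21) = -3045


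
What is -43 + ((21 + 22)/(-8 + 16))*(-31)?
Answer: -1677/8 ≈ -209.63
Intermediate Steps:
-43 + ((21 + 22)/(-8 + 16))*(-31) = -43 + (43/8)*(-31) = -43 - 1333/8 = -1677/8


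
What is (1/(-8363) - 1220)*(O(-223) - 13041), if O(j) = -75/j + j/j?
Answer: 29668338344545/1864949 ≈ 1.5908e+7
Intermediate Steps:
O(j) = 1 - 75/j (O(j) = -75/j + 1 = 1 - 75/j)
(1/(-8363) - 1220)*(O(-223) - 13041) = (1/(-8363) - 1220)*((-75 - 223)/(-223) - 13041) = (-1/8363 - 1220)*(-1/223*(-298) - 13041) = -10202861*(298/223 - 13041)/8363 = -10202861/8363*(-2907845/223) = 29668338344545/1864949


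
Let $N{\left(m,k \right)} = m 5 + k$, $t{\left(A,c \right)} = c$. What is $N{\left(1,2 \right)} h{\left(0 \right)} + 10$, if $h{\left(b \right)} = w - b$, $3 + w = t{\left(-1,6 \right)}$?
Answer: $31$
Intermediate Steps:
$N{\left(m,k \right)} = k + 5 m$ ($N{\left(m,k \right)} = 5 m + k = k + 5 m$)
$w = 3$ ($w = -3 + 6 = 3$)
$h{\left(b \right)} = 3 - b$
$N{\left(1,2 \right)} h{\left(0 \right)} + 10 = \left(2 + 5 \cdot 1\right) \left(3 - 0\right) + 10 = \left(2 + 5\right) \left(3 + 0\right) + 10 = 7 \cdot 3 + 10 = 21 + 10 = 31$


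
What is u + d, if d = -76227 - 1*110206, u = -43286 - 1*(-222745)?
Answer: -6974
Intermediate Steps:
u = 179459 (u = -43286 + 222745 = 179459)
d = -186433 (d = -76227 - 110206 = -186433)
u + d = 179459 - 186433 = -6974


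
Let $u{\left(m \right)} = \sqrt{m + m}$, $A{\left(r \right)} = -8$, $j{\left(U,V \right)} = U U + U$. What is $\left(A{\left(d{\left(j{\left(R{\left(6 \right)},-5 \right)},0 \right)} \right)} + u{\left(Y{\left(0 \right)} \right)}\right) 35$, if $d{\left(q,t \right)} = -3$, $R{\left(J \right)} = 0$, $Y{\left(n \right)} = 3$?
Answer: $-280 + 35 \sqrt{6} \approx -194.27$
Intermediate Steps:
$j{\left(U,V \right)} = U + U^{2}$ ($j{\left(U,V \right)} = U^{2} + U = U + U^{2}$)
$u{\left(m \right)} = \sqrt{2} \sqrt{m}$ ($u{\left(m \right)} = \sqrt{2 m} = \sqrt{2} \sqrt{m}$)
$\left(A{\left(d{\left(j{\left(R{\left(6 \right)},-5 \right)},0 \right)} \right)} + u{\left(Y{\left(0 \right)} \right)}\right) 35 = \left(-8 + \sqrt{2} \sqrt{3}\right) 35 = \left(-8 + \sqrt{6}\right) 35 = -280 + 35 \sqrt{6}$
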